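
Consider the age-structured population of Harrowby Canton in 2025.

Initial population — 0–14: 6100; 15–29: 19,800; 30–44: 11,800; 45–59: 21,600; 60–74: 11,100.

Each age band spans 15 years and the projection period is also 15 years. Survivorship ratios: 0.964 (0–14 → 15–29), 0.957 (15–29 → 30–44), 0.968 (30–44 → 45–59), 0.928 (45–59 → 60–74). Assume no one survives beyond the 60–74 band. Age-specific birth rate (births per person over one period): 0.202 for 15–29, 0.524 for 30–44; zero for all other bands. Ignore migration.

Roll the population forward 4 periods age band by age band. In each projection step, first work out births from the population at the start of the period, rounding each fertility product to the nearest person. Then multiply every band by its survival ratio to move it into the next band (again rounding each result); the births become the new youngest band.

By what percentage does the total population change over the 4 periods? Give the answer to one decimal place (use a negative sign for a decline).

-48.5

Call the groups 1 to 5, youngest first.
[period 1]
Births: 19800 × 0.202 = 4000 ; 11800 × 0.524 = 6183 — total 10183
Group 2: 6100 × 0.964 = 5880
Group 3: 19800 × 0.957 = 18949
Group 4: 11800 × 0.968 = 11422
Group 5: 21600 × 0.928 = 20045
→ [10183, 5880, 18949, 11422, 20045]
[period 2]
Births: 5880 × 0.202 = 1188 ; 18949 × 0.524 = 9929 — total 11117
Group 2: 10183 × 0.964 = 9816
Group 3: 5880 × 0.957 = 5627
Group 4: 18949 × 0.968 = 18343
Group 5: 11422 × 0.928 = 10600
→ [11117, 9816, 5627, 18343, 10600]
[period 3]
Births: 9816 × 0.202 = 1983 ; 5627 × 0.524 = 2949 — total 4932
Group 2: 11117 × 0.964 = 10717
Group 3: 9816 × 0.957 = 9394
Group 4: 5627 × 0.968 = 5447
Group 5: 18343 × 0.928 = 17022
→ [4932, 10717, 9394, 5447, 17022]
[period 4]
Births: 10717 × 0.202 = 2165 ; 9394 × 0.524 = 4922 — total 7087
Group 2: 4932 × 0.964 = 4754
Group 3: 10717 × 0.957 = 10256
Group 4: 9394 × 0.968 = 9093
Group 5: 5447 × 0.928 = 5055
→ [7087, 4754, 10256, 9093, 5055]
Total: 70400 → 36245; change = -34155; percentage change = -48.5%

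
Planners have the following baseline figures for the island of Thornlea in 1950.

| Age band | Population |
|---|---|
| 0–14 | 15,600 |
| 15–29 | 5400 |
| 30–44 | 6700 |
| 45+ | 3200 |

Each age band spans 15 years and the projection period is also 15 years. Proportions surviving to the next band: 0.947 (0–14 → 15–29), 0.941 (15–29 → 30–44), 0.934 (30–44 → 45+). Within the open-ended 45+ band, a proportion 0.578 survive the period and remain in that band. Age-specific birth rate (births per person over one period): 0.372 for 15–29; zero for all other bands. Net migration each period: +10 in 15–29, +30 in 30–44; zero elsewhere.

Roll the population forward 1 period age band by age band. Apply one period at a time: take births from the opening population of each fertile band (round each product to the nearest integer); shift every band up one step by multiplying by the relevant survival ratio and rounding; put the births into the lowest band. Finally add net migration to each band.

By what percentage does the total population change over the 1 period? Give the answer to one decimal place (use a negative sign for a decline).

-2.9

After projecting period 1:
Births: 5400 * 0.372 = 2009
15–29: 15600 * 0.947 = 14773
30–44: 5400 * 0.941 = 5081
45+: 6700 * 0.934 + 3200 * 0.578 = 6258 + 1850 = 8108
Net migration: 15–29 + 10 → 14783; 30–44 + 30 → 5111
End of period: [2009, 14783, 5111, 8108]
Total: 30900 → 30011; change = -889; percentage change = -2.9%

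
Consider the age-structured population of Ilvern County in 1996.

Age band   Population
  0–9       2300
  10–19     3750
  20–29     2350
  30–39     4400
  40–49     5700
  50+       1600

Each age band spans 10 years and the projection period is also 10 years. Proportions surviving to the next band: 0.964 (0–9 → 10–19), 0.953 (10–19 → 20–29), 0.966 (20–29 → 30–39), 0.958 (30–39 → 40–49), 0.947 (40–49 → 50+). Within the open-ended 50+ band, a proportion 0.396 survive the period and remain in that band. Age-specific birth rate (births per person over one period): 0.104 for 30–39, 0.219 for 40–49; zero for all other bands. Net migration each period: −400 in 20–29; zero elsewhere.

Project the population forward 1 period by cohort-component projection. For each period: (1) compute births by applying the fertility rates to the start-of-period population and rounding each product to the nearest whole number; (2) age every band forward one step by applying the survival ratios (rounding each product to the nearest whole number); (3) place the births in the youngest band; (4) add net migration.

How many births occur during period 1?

1706

Let group 1 be 0–9 through group 6 = 50+.
After projecting period 1:
Births: 4400 × 0.104 = 458, 5700 × 0.219 = 1248 → 1706
Group 2: 2300 × 0.964 = 2217
Group 3: 3750 × 0.953 = 3574
Group 4: 2350 × 0.966 = 2270
Group 5: 4400 × 0.958 = 4215
Group 6: 5700 × 0.947 + 1600 × 0.396 = 5398 + 634 = 6032
Net migration: Group 3 − 400 → 3174
Giving 1706 / 2217 / 3174 / 2270 / 4215 / 6032.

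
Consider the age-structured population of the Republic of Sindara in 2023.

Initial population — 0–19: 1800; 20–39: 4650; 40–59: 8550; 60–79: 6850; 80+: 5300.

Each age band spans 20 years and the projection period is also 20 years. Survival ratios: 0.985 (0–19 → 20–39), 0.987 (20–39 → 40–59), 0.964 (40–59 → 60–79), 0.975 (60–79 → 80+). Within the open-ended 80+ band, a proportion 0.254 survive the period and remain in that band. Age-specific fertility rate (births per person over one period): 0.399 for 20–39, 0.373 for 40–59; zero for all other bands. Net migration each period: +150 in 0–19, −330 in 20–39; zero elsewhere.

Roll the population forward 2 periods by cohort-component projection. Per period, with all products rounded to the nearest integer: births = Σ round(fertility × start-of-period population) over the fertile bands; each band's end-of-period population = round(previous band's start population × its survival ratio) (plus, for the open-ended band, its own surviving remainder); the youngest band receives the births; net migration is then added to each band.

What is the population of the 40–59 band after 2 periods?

1424

— Period 1 —
Births: 4650 × 0.399 = 1855, 8550 × 0.373 = 3189 ⇒ total 5044
20–39: 1800 × 0.985 = 1773
40–59: 4650 × 0.987 = 4590
60–79: 8550 × 0.964 = 8242
80+: 6850 × 0.975 + 5300 × 0.254 = 6679 + 1346 = 8025
Net migration: 0–19 + 150 → 5194; 20–39 − 330 → 1443
Population now: 0–19=5194, 20–39=1443, 40–59=4590, 60–79=8242, 80+=8025
— Period 2 —
Births: 1443 × 0.399 = 576, 4590 × 0.373 = 1712 ⇒ total 2288
20–39: 5194 × 0.985 = 5116
40–59: 1443 × 0.987 = 1424
60–79: 4590 × 0.964 = 4425
80+: 8242 × 0.975 + 8025 × 0.254 = 8036 + 2038 = 10074
Net migration: 0–19 + 150 → 2438; 20–39 − 330 → 4786
Population now: 0–19=2438, 20–39=4786, 40–59=1424, 60–79=4425, 80+=10074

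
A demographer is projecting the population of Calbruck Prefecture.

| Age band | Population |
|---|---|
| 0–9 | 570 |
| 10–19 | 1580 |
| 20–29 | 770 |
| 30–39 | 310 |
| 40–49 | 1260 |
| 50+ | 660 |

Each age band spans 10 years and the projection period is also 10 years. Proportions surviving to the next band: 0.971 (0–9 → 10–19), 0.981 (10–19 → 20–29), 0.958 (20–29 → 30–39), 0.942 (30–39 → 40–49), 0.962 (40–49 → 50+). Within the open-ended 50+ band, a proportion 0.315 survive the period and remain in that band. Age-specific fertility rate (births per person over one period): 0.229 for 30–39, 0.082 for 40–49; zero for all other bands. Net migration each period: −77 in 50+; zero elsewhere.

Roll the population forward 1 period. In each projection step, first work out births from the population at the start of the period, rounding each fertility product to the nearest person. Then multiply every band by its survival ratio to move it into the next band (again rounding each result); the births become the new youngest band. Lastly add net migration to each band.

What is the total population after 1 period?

4650

Period 1.
Births: 310 * 0.229 = 71  |  1260 * 0.082 = 103 ⇒ total 174
10–19: 570 * 0.971 = 553
20–29: 1580 * 0.981 = 1550
30–39: 770 * 0.958 = 738
40–49: 310 * 0.942 = 292
50+: 1260 * 0.962 + 660 * 0.315 = 1212 + 208 = 1420
Net migration: 50+ − 77 → 1343
→ [174, 553, 1550, 738, 292, 1343]
Total after period 1: 174 + 553 + 1550 + 738 + 292 + 1343 = 4650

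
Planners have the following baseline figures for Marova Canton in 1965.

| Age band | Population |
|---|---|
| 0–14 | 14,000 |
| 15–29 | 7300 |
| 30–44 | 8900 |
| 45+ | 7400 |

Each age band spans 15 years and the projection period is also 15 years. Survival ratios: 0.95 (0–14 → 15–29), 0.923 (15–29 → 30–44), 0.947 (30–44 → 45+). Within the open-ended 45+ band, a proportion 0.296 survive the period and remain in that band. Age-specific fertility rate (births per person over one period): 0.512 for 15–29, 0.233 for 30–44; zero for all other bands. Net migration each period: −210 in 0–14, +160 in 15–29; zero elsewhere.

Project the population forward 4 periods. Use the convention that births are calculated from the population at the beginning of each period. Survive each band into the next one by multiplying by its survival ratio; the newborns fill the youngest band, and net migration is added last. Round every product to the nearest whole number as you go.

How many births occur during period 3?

[period 1]
Births: 7300 × 0.512 = 3738 ; 8900 × 0.233 = 2074 ⇒ total 5812
15–29: 14000 × 0.95 = 13300
30–44: 7300 × 0.923 = 6738
45+: 8900 × 0.947 + 7400 × 0.296 = 8428 + 2190 = 10618
Net migration: 0–14 − 210 → 5602; 15–29 + 160 → 13460
Population now: 0–14=5602, 15–29=13460, 30–44=6738, 45+=10618
[period 2]
Births: 13460 × 0.512 = 6892 ; 6738 × 0.233 = 1570 ⇒ total 8462
15–29: 5602 × 0.95 = 5322
30–44: 13460 × 0.923 = 12424
45+: 6738 × 0.947 + 10618 × 0.296 = 6381 + 3143 = 9524
Net migration: 0–14 − 210 → 8252; 15–29 + 160 → 5482
Population now: 0–14=8252, 15–29=5482, 30–44=12424, 45+=9524
[period 3]
Births: 5482 × 0.512 = 2807 ; 12424 × 0.233 = 2895 ⇒ total 5702
15–29: 8252 × 0.95 = 7839
30–44: 5482 × 0.923 = 5060
45+: 12424 × 0.947 + 9524 × 0.296 = 11766 + 2819 = 14585
Net migration: 0–14 − 210 → 5492; 15–29 + 160 → 7999
Population now: 0–14=5492, 15–29=7999, 30–44=5060, 45+=14585

5702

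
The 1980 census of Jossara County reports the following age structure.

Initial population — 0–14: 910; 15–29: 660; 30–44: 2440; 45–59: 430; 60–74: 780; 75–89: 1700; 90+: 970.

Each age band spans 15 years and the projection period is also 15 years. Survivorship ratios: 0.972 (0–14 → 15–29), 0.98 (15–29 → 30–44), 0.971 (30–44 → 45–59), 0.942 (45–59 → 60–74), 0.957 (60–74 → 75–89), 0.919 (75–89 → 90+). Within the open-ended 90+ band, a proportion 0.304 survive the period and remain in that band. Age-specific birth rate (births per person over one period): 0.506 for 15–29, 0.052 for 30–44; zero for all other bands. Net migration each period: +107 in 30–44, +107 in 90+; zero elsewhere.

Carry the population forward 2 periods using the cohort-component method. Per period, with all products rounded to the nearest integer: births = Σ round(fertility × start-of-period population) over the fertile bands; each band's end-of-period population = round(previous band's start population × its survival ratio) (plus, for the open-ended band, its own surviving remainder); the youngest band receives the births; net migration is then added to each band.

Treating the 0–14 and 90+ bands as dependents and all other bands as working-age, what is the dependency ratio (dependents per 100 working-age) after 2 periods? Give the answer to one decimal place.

39.3

After projecting period 1:
Births: 660 × 0.506 = 334  |  2440 × 0.052 = 127 → 461
15–29: 910 × 0.972 = 885
30–44: 660 × 0.98 = 647
45–59: 2440 × 0.971 = 2369
60–74: 430 × 0.942 = 405
75–89: 780 × 0.957 = 746
90+: 1700 × 0.919 + 970 × 0.304 = 1562 + 295 = 1857
Net migration: 30–44 + 107 → 754; 90+ + 107 → 1964
Giving 461 / 885 / 754 / 2369 / 405 / 746 / 1964.
After projecting period 2:
Births: 885 × 0.506 = 448  |  754 × 0.052 = 39 → 487
15–29: 461 × 0.972 = 448
30–44: 885 × 0.98 = 867
45–59: 754 × 0.971 = 732
60–74: 2369 × 0.942 = 2232
75–89: 405 × 0.957 = 388
90+: 746 × 0.919 + 1964 × 0.304 = 686 + 597 = 1283
Net migration: 30–44 + 107 → 974; 90+ + 107 → 1390
Giving 487 / 448 / 974 / 732 / 2232 / 388 / 1390.
Dependents (band 0–14 + band 90+) = 487 + 1390 = 1877; working-age = 4774; ratio = 1877/4774 × 100 = 39.3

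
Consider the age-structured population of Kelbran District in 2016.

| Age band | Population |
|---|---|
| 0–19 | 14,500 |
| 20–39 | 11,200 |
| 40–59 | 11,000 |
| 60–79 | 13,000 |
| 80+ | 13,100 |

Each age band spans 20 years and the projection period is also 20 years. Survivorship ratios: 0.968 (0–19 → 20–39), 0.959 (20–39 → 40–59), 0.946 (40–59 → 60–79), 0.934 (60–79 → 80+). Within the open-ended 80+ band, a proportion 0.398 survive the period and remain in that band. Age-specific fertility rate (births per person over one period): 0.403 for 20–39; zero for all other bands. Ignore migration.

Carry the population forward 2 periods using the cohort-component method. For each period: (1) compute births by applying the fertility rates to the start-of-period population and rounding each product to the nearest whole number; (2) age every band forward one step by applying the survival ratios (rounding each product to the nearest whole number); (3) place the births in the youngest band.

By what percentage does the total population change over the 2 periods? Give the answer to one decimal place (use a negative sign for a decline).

-19.9

[period 1]
Births: 11200 × 0.403 = 4514
20–39: 14500 × 0.968 = 14036
40–59: 11200 × 0.959 = 10741
60–79: 11000 × 0.946 = 10406
80+: 13000 × 0.934 + 13100 × 0.398 = 12142 + 5214 = 17356
End of period: [4514, 14036, 10741, 10406, 17356]
[period 2]
Births: 14036 × 0.403 = 5657
20–39: 4514 × 0.968 = 4370
40–59: 14036 × 0.959 = 13461
60–79: 10741 × 0.946 = 10161
80+: 10406 × 0.934 + 17356 × 0.398 = 9719 + 6908 = 16627
End of period: [5657, 4370, 13461, 10161, 16627]
Total: 62800 → 50276; change = -12524; percentage change = -19.9%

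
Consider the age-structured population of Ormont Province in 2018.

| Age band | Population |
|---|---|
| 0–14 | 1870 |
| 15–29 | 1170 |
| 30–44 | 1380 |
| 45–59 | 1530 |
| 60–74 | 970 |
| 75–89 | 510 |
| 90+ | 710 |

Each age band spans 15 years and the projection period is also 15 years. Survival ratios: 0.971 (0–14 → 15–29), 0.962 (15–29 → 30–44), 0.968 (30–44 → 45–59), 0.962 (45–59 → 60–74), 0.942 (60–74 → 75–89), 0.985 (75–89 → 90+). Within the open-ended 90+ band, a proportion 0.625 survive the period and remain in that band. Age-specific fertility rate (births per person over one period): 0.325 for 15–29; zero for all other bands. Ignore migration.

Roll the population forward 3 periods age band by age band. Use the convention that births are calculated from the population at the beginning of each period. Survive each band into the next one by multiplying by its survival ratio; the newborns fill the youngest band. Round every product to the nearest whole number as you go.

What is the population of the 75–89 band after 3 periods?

Numbering the bands 1..7 from youngest to oldest:
[period 1]
Births: 1170 × 0.325 = 380
Band 2: 1870 × 0.971 = 1816
Band 3: 1170 × 0.962 = 1126
Band 4: 1380 × 0.968 = 1336
Band 5: 1530 × 0.962 = 1472
Band 6: 970 × 0.942 = 914
Band 7: 510 × 0.985 + 710 × 0.625 = 502 + 444 = 946
Population now: 0–14=380, 15–29=1816, 30–44=1126, 45–59=1336, 60–74=1472, 75–89=914, 90+=946
[period 2]
Births: 1816 × 0.325 = 590
Band 2: 380 × 0.971 = 369
Band 3: 1816 × 0.962 = 1747
Band 4: 1126 × 0.968 = 1090
Band 5: 1336 × 0.962 = 1285
Band 6: 1472 × 0.942 = 1387
Band 7: 914 × 0.985 + 946 × 0.625 = 900 + 591 = 1491
Population now: 0–14=590, 15–29=369, 30–44=1747, 45–59=1090, 60–74=1285, 75–89=1387, 90+=1491
[period 3]
Births: 369 × 0.325 = 120
Band 2: 590 × 0.971 = 573
Band 3: 369 × 0.962 = 355
Band 4: 1747 × 0.968 = 1691
Band 5: 1090 × 0.962 = 1049
Band 6: 1285 × 0.942 = 1210
Band 7: 1387 × 0.985 + 1491 × 0.625 = 1366 + 932 = 2298
Population now: 0–14=120, 15–29=573, 30–44=355, 45–59=1691, 60–74=1049, 75–89=1210, 90+=2298

1210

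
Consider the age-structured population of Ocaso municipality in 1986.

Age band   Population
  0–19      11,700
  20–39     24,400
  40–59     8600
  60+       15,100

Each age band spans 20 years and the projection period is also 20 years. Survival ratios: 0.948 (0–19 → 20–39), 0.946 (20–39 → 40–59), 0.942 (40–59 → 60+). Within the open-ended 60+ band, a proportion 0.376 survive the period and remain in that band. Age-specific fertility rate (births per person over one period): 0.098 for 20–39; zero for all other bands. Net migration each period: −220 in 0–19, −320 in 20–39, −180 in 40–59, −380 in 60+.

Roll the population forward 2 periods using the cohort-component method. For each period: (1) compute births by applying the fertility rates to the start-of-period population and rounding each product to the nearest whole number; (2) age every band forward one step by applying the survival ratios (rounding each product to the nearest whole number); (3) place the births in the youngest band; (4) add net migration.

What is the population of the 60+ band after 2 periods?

26232

After projecting period 1:
Births: 24400 × 0.098 = 2391
20–39: 11700 × 0.948 = 11092
40–59: 24400 × 0.946 = 23082
60+: 8600 × 0.942 + 15100 × 0.376 = 8101 + 5678 = 13779
Net migration: 0–19 − 220 → 2171; 20–39 − 320 → 10772; 40–59 − 180 → 22902; 60+ − 380 → 13399
Population now: 0–19=2171, 20–39=10772, 40–59=22902, 60+=13399
After projecting period 2:
Births: 10772 × 0.098 = 1056
20–39: 2171 × 0.948 = 2058
40–59: 10772 × 0.946 = 10190
60+: 22902 × 0.942 + 13399 × 0.376 = 21574 + 5038 = 26612
Net migration: 0–19 − 220 → 836; 20–39 − 320 → 1738; 40–59 − 180 → 10010; 60+ − 380 → 26232
Population now: 0–19=836, 20–39=1738, 40–59=10010, 60+=26232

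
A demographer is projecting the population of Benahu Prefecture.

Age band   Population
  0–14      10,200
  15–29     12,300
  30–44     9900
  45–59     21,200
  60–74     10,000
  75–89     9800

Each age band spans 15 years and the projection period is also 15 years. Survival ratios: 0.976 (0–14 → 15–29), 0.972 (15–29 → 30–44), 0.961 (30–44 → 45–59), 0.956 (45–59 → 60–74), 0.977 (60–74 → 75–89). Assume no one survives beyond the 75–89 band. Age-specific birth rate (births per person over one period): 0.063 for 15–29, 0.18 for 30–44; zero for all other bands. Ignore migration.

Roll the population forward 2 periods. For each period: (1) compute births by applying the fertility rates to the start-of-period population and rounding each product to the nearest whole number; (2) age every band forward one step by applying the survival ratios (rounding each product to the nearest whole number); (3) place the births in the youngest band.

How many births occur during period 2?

[period 1]
Births: 12300 * 0.063 = 775, 9900 * 0.18 = 1782 ⇒ total 2557
15–29: 10200 * 0.976 = 9955
30–44: 12300 * 0.972 = 11956
45–59: 9900 * 0.961 = 9514
60–74: 21200 * 0.956 = 20267
75–89: 10000 * 0.977 = 9770
Giving 2557 / 9955 / 11956 / 9514 / 20267 / 9770.
[period 2]
Births: 9955 * 0.063 = 627, 11956 * 0.18 = 2152 ⇒ total 2779
15–29: 2557 * 0.976 = 2496
30–44: 9955 * 0.972 = 9676
45–59: 11956 * 0.961 = 11490
60–74: 9514 * 0.956 = 9095
75–89: 20267 * 0.977 = 19801
Giving 2779 / 2496 / 9676 / 11490 / 9095 / 19801.

2779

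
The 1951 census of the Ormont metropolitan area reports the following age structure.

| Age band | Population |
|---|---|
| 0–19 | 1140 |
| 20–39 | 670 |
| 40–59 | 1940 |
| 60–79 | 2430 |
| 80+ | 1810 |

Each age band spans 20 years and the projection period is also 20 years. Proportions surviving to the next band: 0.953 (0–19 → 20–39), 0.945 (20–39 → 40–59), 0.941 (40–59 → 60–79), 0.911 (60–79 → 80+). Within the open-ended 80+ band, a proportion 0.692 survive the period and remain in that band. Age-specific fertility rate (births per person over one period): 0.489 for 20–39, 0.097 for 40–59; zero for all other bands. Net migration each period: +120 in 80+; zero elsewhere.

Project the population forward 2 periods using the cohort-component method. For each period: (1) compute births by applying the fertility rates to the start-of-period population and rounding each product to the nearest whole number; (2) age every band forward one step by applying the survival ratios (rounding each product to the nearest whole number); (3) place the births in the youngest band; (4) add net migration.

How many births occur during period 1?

Period 1:
Births: 670 × 0.489 = 328  |  1940 × 0.097 = 188 — total 516
20–39: 1140 × 0.953 = 1086
40–59: 670 × 0.945 = 633
60–79: 1940 × 0.941 = 1826
80+: 2430 × 0.911 + 1810 × 0.692 = 2214 + 1253 = 3467
Net migration: 80+ + 120 → 3587
→ [516, 1086, 633, 1826, 3587]

516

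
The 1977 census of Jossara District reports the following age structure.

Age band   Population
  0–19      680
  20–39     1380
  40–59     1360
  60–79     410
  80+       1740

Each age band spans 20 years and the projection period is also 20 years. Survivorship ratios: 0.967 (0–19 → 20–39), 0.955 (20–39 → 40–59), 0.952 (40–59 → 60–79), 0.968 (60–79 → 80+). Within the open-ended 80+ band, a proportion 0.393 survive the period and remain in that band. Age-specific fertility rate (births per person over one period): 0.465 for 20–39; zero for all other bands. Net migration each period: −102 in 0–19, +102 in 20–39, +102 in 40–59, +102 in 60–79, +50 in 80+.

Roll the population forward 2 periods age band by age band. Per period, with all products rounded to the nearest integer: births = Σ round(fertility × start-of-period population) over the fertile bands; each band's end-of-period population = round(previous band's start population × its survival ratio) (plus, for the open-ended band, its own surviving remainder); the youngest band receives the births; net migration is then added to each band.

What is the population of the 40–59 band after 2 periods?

[period 1]
Births: 1380 × 0.465 = 642
20–39: 680 × 0.967 = 658
40–59: 1380 × 0.955 = 1318
60–79: 1360 × 0.952 = 1295
80+: 410 × 0.968 + 1740 × 0.393 = 397 + 684 = 1081
Net migration: 0–19 − 102 → 540; 20–39 + 102 → 760; 40–59 + 102 → 1420; 60–79 + 102 → 1397; 80+ + 50 → 1131
End of period: [540, 760, 1420, 1397, 1131]
[period 2]
Births: 760 × 0.465 = 353
20–39: 540 × 0.967 = 522
40–59: 760 × 0.955 = 726
60–79: 1420 × 0.952 = 1352
80+: 1397 × 0.968 + 1131 × 0.393 = 1352 + 444 = 1796
Net migration: 0–19 − 102 → 251; 20–39 + 102 → 624; 40–59 + 102 → 828; 60–79 + 102 → 1454; 80+ + 50 → 1846
End of period: [251, 624, 828, 1454, 1846]

828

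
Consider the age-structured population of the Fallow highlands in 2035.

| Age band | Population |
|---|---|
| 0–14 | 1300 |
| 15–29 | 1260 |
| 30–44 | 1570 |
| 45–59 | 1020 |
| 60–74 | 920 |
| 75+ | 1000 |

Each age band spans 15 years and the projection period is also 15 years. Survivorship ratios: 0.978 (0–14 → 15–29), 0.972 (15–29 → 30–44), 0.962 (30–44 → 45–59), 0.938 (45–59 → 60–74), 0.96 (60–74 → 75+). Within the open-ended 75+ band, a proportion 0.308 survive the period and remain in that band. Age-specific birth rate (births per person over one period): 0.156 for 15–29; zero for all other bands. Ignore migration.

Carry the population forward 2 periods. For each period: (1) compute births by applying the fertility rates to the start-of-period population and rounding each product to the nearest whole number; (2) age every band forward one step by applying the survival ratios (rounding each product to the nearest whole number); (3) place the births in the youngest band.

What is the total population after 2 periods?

5506

Numbering the bands 1..6 from youngest to oldest:
[period 1]
Births: 1260 * 0.156 = 197
Band 2: 1300 * 0.978 = 1271
Band 3: 1260 * 0.972 = 1225
Band 4: 1570 * 0.962 = 1510
Band 5: 1020 * 0.938 = 957
Band 6: 920 * 0.96 + 1000 * 0.308 = 883 + 308 = 1191
End of period: [197, 1271, 1225, 1510, 957, 1191]
[period 2]
Births: 1271 * 0.156 = 198
Band 2: 197 * 0.978 = 193
Band 3: 1271 * 0.972 = 1235
Band 4: 1225 * 0.962 = 1178
Band 5: 1510 * 0.938 = 1416
Band 6: 957 * 0.96 + 1191 * 0.308 = 919 + 367 = 1286
End of period: [198, 193, 1235, 1178, 1416, 1286]
Total after period 2: 198 + 193 + 1235 + 1178 + 1416 + 1286 = 5506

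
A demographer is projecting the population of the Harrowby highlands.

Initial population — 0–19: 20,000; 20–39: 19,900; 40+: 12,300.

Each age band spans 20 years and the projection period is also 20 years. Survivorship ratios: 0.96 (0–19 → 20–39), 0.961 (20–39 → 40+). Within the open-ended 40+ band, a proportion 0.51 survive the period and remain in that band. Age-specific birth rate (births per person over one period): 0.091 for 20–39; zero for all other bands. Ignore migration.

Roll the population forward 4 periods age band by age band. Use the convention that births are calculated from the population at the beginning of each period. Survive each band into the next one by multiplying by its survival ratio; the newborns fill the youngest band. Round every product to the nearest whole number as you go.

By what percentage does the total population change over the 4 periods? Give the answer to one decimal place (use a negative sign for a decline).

[period 1]
Births: 19900 × 0.091 = 1811
20–39: 20000 × 0.96 = 19200
40+: 19900 × 0.961 + 12300 × 0.51 = 19124 + 6273 = 25397
Giving 1811 / 19200 / 25397.
[period 2]
Births: 19200 × 0.091 = 1747
20–39: 1811 × 0.96 = 1739
40+: 19200 × 0.961 + 25397 × 0.51 = 18451 + 12952 = 31403
Giving 1747 / 1739 / 31403.
[period 3]
Births: 1739 × 0.091 = 158
20–39: 1747 × 0.96 = 1677
40+: 1739 × 0.961 + 31403 × 0.51 = 1671 + 16016 = 17687
Giving 158 / 1677 / 17687.
[period 4]
Births: 1677 × 0.091 = 153
20–39: 158 × 0.96 = 152
40+: 1677 × 0.961 + 17687 × 0.51 = 1612 + 9020 = 10632
Giving 153 / 152 / 10632.
Total: 52200 → 10937; change = -41263; percentage change = -79.0%

-79.0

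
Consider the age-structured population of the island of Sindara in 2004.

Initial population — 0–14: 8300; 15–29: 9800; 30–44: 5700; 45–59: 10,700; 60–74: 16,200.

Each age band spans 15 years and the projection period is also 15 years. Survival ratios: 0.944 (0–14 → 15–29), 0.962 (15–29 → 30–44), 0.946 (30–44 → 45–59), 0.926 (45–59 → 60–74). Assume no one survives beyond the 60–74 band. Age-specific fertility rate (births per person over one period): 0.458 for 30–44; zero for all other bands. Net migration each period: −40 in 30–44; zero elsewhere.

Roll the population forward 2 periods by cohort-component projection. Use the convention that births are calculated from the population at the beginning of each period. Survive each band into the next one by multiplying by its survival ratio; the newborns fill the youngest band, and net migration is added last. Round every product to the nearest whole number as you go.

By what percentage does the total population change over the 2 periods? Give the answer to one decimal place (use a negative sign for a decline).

-44.5

Period 1.
Births: 5700 * 0.458 = 2611
15–29: 8300 * 0.944 = 7835
30–44: 9800 * 0.962 = 9428
45–59: 5700 * 0.946 = 5392
60–74: 10700 * 0.926 = 9908
Net migration: 30–44 − 40 → 9388
→ [2611, 7835, 9388, 5392, 9908]
Period 2.
Births: 9388 * 0.458 = 4300
15–29: 2611 * 0.944 = 2465
30–44: 7835 * 0.962 = 7537
45–59: 9388 * 0.946 = 8881
60–74: 5392 * 0.926 = 4993
Net migration: 30–44 − 40 → 7497
→ [4300, 2465, 7497, 8881, 4993]
Total: 50700 → 28136; change = -22564; percentage change = -44.5%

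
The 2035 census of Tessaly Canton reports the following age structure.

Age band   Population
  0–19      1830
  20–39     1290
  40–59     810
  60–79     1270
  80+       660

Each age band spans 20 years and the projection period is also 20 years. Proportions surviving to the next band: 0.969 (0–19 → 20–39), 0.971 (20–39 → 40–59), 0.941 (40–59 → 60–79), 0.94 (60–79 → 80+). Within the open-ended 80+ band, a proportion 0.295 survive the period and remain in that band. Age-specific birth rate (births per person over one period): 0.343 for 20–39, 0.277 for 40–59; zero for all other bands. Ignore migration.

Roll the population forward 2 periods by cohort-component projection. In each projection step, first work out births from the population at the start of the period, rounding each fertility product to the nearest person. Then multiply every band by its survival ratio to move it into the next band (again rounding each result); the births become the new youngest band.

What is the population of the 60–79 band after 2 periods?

(Bands numbered youngest = 1 to oldest = 5.)
After projecting period 1:
Births: 1290 × 0.343 = 442  |  810 × 0.277 = 224 → total 666
Band 2: 1830 × 0.969 = 1773
Band 3: 1290 × 0.971 = 1253
Band 4: 810 × 0.941 = 762
Band 5: 1270 × 0.94 + 660 × 0.295 = 1194 + 195 = 1389
Giving 666 / 1773 / 1253 / 762 / 1389.
After projecting period 2:
Births: 1773 × 0.343 = 608  |  1253 × 0.277 = 347 → total 955
Band 2: 666 × 0.969 = 645
Band 3: 1773 × 0.971 = 1722
Band 4: 1253 × 0.941 = 1179
Band 5: 762 × 0.94 + 1389 × 0.295 = 716 + 410 = 1126
Giving 955 / 645 / 1722 / 1179 / 1126.

1179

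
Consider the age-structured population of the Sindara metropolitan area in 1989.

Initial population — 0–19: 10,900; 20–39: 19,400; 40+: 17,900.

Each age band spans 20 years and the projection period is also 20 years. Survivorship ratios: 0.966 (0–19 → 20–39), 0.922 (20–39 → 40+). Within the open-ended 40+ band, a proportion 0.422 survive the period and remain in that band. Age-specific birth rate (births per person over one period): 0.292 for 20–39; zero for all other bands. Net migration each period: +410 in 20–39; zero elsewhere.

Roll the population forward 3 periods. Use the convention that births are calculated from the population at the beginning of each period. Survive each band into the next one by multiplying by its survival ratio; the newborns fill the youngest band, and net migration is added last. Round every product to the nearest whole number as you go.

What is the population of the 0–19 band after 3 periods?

1718

(Bands numbered youngest = 1 to oldest = 3.)
Period 1.
Births: 19400 × 0.292 = 5665
Band 2: 10900 × 0.966 = 10529
Band 3: 19400 × 0.922 + 17900 × 0.422 = 17887 + 7554 = 25441
Net migration: Band 2 + 410 → 10939
Population now: 0–19=5665, 20–39=10939, 40+=25441
Period 2.
Births: 10939 × 0.292 = 3194
Band 2: 5665 × 0.966 = 5472
Band 3: 10939 × 0.922 + 25441 × 0.422 = 10086 + 10736 = 20822
Net migration: Band 2 + 410 → 5882
Population now: 0–19=3194, 20–39=5882, 40+=20822
Period 3.
Births: 5882 × 0.292 = 1718
Band 2: 3194 × 0.966 = 3085
Band 3: 5882 × 0.922 + 20822 × 0.422 = 5423 + 8787 = 14210
Net migration: Band 2 + 410 → 3495
Population now: 0–19=1718, 20–39=3495, 40+=14210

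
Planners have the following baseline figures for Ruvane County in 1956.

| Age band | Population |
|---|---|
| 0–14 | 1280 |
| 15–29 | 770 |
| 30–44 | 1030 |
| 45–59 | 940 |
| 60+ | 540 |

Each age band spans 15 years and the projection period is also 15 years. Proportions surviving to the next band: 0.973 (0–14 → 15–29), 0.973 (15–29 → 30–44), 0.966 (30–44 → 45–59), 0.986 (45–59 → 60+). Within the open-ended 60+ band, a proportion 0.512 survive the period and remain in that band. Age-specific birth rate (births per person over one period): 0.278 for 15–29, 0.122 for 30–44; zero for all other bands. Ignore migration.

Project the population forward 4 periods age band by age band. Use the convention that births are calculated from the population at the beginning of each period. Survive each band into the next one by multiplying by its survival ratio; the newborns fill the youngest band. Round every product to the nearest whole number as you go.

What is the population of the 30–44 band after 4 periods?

414

Period 1:
Births: 770 × 0.278 = 214 ; 1030 × 0.122 = 126 → 340
15–29: 1280 × 0.973 = 1245
30–44: 770 × 0.973 = 749
45–59: 1030 × 0.966 = 995
60+: 940 × 0.986 + 540 × 0.512 = 927 + 276 = 1203
→ [340, 1245, 749, 995, 1203]
Period 2:
Births: 1245 × 0.278 = 346 ; 749 × 0.122 = 91 → 437
15–29: 340 × 0.973 = 331
30–44: 1245 × 0.973 = 1211
45–59: 749 × 0.966 = 724
60+: 995 × 0.986 + 1203 × 0.512 = 981 + 616 = 1597
→ [437, 331, 1211, 724, 1597]
Period 3:
Births: 331 × 0.278 = 92 ; 1211 × 0.122 = 148 → 240
15–29: 437 × 0.973 = 425
30–44: 331 × 0.973 = 322
45–59: 1211 × 0.966 = 1170
60+: 724 × 0.986 + 1597 × 0.512 = 714 + 818 = 1532
→ [240, 425, 322, 1170, 1532]
Period 4:
Births: 425 × 0.278 = 118 ; 322 × 0.122 = 39 → 157
15–29: 240 × 0.973 = 234
30–44: 425 × 0.973 = 414
45–59: 322 × 0.966 = 311
60+: 1170 × 0.986 + 1532 × 0.512 = 1154 + 784 = 1938
→ [157, 234, 414, 311, 1938]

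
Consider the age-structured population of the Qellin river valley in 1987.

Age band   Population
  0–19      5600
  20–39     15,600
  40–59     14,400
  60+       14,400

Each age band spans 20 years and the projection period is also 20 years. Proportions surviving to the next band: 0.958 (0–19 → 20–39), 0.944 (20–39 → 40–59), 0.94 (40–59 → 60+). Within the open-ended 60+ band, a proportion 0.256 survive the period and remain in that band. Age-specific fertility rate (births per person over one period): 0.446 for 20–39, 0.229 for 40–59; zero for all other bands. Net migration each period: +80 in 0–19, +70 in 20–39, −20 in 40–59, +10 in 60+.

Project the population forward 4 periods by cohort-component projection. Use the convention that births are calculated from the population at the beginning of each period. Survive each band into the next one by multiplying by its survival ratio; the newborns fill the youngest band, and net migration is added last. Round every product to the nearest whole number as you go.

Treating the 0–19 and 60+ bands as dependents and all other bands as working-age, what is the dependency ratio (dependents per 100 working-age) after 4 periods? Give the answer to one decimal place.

147.3

Call the bands 1 to 4, youngest first.
Period 1:
Births: 15600 * 0.446 = 6958 ; 14400 * 0.229 = 3298 ⇒ total 10256
Band 2: 5600 * 0.958 = 5365
Band 3: 15600 * 0.944 = 14726
Band 4: 14400 * 0.94 + 14400 * 0.256 = 13536 + 3686 = 17222
Net migration: Band 1 + 80 → 10336; Band 2 + 70 → 5435; Band 3 − 20 → 14706; Band 4 + 10 → 17232
→ [10336, 5435, 14706, 17232]
Period 2:
Births: 5435 * 0.446 = 2424 ; 14706 * 0.229 = 3368 ⇒ total 5792
Band 2: 10336 * 0.958 = 9902
Band 3: 5435 * 0.944 = 5131
Band 4: 14706 * 0.94 + 17232 * 0.256 = 13824 + 4411 = 18235
Net migration: Band 1 + 80 → 5872; Band 2 + 70 → 9972; Band 3 − 20 → 5111; Band 4 + 10 → 18245
→ [5872, 9972, 5111, 18245]
Period 3:
Births: 9972 * 0.446 = 4448 ; 5111 * 0.229 = 1170 ⇒ total 5618
Band 2: 5872 * 0.958 = 5625
Band 3: 9972 * 0.944 = 9414
Band 4: 5111 * 0.94 + 18245 * 0.256 = 4804 + 4671 = 9475
Net migration: Band 1 + 80 → 5698; Band 2 + 70 → 5695; Band 3 − 20 → 9394; Band 4 + 10 → 9485
→ [5698, 5695, 9394, 9485]
Period 4:
Births: 5695 * 0.446 = 2540 ; 9394 * 0.229 = 2151 ⇒ total 4691
Band 2: 5698 * 0.958 = 5459
Band 3: 5695 * 0.944 = 5376
Band 4: 9394 * 0.94 + 9485 * 0.256 = 8830 + 2428 = 11258
Net migration: Band 1 + 80 → 4771; Band 2 + 70 → 5529; Band 3 − 20 → 5356; Band 4 + 10 → 11268
→ [4771, 5529, 5356, 11268]
Dependents (band 0–19 + band 60+) = 4771 + 11268 = 16039; working-age = 10885; ratio = 16039/10885 × 100 = 147.3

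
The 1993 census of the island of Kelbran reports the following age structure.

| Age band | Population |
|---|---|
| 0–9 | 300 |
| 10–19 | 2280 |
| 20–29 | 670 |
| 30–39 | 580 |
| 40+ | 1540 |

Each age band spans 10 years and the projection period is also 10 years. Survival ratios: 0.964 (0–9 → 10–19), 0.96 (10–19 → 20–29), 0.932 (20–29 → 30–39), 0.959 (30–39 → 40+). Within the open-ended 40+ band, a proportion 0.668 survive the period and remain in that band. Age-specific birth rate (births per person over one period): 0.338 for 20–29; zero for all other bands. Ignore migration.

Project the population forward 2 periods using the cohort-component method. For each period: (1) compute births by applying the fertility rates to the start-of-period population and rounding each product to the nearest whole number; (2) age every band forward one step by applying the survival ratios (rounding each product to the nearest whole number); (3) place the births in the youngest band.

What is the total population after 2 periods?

4932

Numbering the groups 1..5 from youngest to oldest:
Period 1:
Births: 670 × 0.338 = 226
Group 2: 300 × 0.964 = 289
Group 3: 2280 × 0.96 = 2189
Group 4: 670 × 0.932 = 624
Group 5: 580 × 0.959 + 1540 × 0.668 = 556 + 1029 = 1585
End of period: [226, 289, 2189, 624, 1585]
Period 2:
Births: 2189 × 0.338 = 740
Group 2: 226 × 0.964 = 218
Group 3: 289 × 0.96 = 277
Group 4: 2189 × 0.932 = 2040
Group 5: 624 × 0.959 + 1585 × 0.668 = 598 + 1059 = 1657
End of period: [740, 218, 277, 2040, 1657]
Total after period 2: 740 + 218 + 277 + 2040 + 1657 = 4932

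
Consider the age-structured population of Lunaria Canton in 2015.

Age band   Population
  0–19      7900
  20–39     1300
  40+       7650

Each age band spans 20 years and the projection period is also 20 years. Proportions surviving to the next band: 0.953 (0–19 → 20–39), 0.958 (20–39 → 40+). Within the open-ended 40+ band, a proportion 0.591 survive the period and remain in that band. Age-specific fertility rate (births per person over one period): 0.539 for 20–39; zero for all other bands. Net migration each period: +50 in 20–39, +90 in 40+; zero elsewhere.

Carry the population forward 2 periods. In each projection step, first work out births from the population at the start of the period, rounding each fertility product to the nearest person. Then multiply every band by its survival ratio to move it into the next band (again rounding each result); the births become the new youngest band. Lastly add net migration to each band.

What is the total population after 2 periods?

[period 1]
Births: 1300 * 0.539 = 701
20–39: 7900 * 0.953 = 7529
40+: 1300 * 0.958 + 7650 * 0.591 = 1245 + 4521 = 5766
Net migration: 20–39 + 50 → 7579; 40+ + 90 → 5856
Population now: 0–19=701, 20–39=7579, 40+=5856
[period 2]
Births: 7579 * 0.539 = 4085
20–39: 701 * 0.953 = 668
40+: 7579 * 0.958 + 5856 * 0.591 = 7261 + 3461 = 10722
Net migration: 20–39 + 50 → 718; 40+ + 90 → 10812
Population now: 0–19=4085, 20–39=718, 40+=10812
Total after period 2: 4085 + 718 + 10812 = 15615

15615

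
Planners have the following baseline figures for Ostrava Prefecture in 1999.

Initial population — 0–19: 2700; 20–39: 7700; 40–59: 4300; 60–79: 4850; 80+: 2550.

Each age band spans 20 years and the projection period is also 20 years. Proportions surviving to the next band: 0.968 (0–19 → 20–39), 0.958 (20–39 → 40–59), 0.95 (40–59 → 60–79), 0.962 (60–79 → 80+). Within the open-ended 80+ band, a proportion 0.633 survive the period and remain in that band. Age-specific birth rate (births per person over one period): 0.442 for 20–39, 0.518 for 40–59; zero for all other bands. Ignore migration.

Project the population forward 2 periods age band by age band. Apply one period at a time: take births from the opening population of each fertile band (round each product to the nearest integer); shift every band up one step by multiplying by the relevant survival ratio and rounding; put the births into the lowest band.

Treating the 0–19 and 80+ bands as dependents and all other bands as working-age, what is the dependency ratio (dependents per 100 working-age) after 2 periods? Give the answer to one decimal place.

86.1

[period 1]
Births: 7700 * 0.442 = 3403, 4300 * 0.518 = 2227 ⇒ total 5630
20–39: 2700 * 0.968 = 2614
40–59: 7700 * 0.958 = 7377
60–79: 4300 * 0.95 = 4085
80+: 4850 * 0.962 + 2550 * 0.633 = 4666 + 1614 = 6280
End of period: [5630, 2614, 7377, 4085, 6280]
[period 2]
Births: 2614 * 0.442 = 1155, 7377 * 0.518 = 3821 ⇒ total 4976
20–39: 5630 * 0.968 = 5450
40–59: 2614 * 0.958 = 2504
60–79: 7377 * 0.95 = 7008
80+: 4085 * 0.962 + 6280 * 0.633 = 3930 + 3975 = 7905
End of period: [4976, 5450, 2504, 7008, 7905]
Dependents (band 0–19 + band 80+) = 4976 + 7905 = 12881; working-age = 14962; ratio = 12881/14962 × 100 = 86.1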